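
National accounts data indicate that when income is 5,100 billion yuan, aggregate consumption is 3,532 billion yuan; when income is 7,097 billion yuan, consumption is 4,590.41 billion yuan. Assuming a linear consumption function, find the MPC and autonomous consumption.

MPC = ΔC/ΔY = (4590.41 − 3532)/(7097 − 5100) = 1058.41/1997 = 0.53
a = C − MPC·Y = 3532 − 0.53(5100) = 3532 − 2703 = 829

MPC = 0.53; a = 829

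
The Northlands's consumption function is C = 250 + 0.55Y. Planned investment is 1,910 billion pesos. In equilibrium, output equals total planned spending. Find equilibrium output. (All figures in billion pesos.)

Y = 4800

Y = C + I = 250 + 0.55Y + 1910
Y − 0.55Y = 2160
0.45Y = 2160, so Y = 2160/0.45 = 4800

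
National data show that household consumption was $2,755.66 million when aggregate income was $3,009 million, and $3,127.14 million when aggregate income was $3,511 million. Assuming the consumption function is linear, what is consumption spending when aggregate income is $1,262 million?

C = 1462.88

MPC = (3127.14 − 2755.66)/(3511 − 3009) = 371.48/502 = 0.74
a = 2755.66 − 0.74(3009) = 2755.66 − 2226.66 = 529
C = 529 + 0.74(1262) = 529 + 933.88 = 1462.88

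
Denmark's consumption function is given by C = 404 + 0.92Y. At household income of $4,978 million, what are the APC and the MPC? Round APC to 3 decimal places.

MPC = 0.92 (the slope of the consumption function)
C = 404 + 0.92(4978) = 4983.76, so APC = 4983.76/4978 = 1.001

APC = 1.001; MPC = 0.92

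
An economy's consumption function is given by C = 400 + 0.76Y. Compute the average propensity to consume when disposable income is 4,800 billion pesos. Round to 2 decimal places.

C = 400 + 0.76(4800) = 4048
APC = C/Y = 4048/4800 = 0.84

APC = 0.84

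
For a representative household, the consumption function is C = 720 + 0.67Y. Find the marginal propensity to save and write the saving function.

MPS = 0.33; S = -720 + 0.33Y

MPS = 1 − MPC = 1 − 0.67 = 0.33
S = Y − C = -720 + 0.33Y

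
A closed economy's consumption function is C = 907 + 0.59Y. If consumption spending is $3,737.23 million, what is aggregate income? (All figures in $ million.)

907 + 0.59Y = 3737.23
0.59Y = 2830.23, so Y = 2830.23/0.59 = 4797

Y = 4797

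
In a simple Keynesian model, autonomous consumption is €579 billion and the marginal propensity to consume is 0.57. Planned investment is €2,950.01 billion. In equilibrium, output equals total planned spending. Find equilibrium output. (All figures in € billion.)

Y = C + I = 579 + 0.57Y + 2950.01
Y − 0.57Y = 3529.01
0.43Y = 3529.01, so Y = 3529.01/0.43 = 8207

Y = 8207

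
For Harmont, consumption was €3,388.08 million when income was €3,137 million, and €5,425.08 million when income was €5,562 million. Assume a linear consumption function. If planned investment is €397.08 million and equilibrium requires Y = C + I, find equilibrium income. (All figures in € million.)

MPC = (5425.08 − 3388.08)/(5562 − 3137) = 2037/2425 = 0.84
a = 3388.08 − 0.84(3137) = 753
Equilibrium: Y = 753 + 0.84Y + 397.08
0.16Y = 1150.08, so Y = 1150.08/0.16 = 7188

Y = 7188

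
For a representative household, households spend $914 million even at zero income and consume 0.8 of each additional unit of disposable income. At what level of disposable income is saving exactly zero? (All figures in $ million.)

At break-even, C = Y: 914 + 0.8Y = Y
0.2Y = 914, so Y = 914/0.2 = 4570

Y = 4570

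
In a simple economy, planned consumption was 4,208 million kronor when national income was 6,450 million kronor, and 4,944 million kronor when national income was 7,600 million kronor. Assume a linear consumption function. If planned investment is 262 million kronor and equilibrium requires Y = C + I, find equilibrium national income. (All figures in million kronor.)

MPC = (4944 − 4208)/(7600 − 6450) = 736/1150 = 0.64
a = 4208 − 0.64(6450) = 80
Equilibrium: Y = 80 + 0.64Y + 262
0.36Y = 342, so Y = 342/0.36 = 950

Y = 950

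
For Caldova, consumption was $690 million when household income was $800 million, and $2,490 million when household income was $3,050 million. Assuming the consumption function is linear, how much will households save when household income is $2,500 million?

MPC = (2490 − 690)/(3050 − 800) = 1800/2250 = 0.8
a = 690 − 0.8(800) = 690 − 640 = 50
C = 50 + 0.8(2500) = 2050
S = 2500 − 2050 = 450

S = 450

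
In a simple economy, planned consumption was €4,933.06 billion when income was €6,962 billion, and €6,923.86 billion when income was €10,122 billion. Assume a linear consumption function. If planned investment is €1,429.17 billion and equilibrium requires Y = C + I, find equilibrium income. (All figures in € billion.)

MPC = (6923.86 − 4933.06)/(10122 − 6962) = 1990.8/3160 = 0.63
a = 4933.06 − 0.63(6962) = 547
Equilibrium: Y = 547 + 0.63Y + 1429.17
0.37Y = 1976.17, so Y = 1976.17/0.37 = 5341

Y = 5341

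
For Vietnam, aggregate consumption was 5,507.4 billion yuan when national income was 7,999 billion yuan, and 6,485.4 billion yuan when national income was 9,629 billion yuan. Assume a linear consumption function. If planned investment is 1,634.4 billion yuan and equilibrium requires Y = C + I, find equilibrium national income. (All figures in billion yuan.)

Y = 5856

MPC = (6485.4 − 5507.4)/(9629 − 7999) = 978/1630 = 0.6
a = 5507.4 − 0.6(7999) = 708
Equilibrium: Y = 708 + 0.6Y + 1634.4
0.4Y = 2342.4, so Y = 2342.4/0.4 = 5856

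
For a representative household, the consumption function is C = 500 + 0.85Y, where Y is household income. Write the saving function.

S = Y − C = Y − (500 + 0.85Y) = -500 + (1 − 0.85)Y

S = -500 + 0.15Y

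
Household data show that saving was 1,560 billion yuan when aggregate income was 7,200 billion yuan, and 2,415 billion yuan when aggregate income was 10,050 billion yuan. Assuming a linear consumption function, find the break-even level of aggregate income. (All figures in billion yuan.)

Y = 2000

MPS = ΔS/ΔY = (2415 − 1560)/(10050 − 7200) = 855/2850 = 0.3
MPC = 1 − MPS = 0.7
From S(7200) = 1560: −a + 0.3(7200) = 1560, so a = 2160 − 1560 = 600
Break-even (S = 0): Y = a/MPS = 600/0.3 = 2000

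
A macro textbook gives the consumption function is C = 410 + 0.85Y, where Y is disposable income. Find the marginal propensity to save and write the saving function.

MPS = 0.15; S = -410 + 0.15Y

MPS = 1 − MPC = 1 − 0.85 = 0.15
S = Y − C = -410 + 0.15Y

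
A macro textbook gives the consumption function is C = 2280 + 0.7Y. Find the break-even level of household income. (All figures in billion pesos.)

At break-even, C = Y: 2280 + 0.7Y = Y
0.3Y = 2280, so Y = 2280/0.3 = 7600

Y = 7600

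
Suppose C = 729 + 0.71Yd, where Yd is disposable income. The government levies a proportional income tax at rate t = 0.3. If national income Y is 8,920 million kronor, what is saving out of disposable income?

Yd = (1 − 0.3)(8920) = 0.7(8920) = 6244
C = 729 + 0.71(6244) = 729 + 4433.24 = 5162.24
S = Yd − C = 6244 − 5162.24 = 1081.76

S = 1081.76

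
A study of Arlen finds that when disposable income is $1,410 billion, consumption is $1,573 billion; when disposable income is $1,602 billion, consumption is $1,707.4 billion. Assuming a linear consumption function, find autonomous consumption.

a = 586

MPC = ΔC/ΔY = (1707.4 − 1573)/(1602 − 1410) = 134.4/192 = 0.7
a = C − MPC·Y = 1573 − 0.7(1410) = 1573 − 987 = 586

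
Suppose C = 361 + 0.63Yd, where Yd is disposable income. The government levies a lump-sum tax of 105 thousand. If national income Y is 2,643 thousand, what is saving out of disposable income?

S = 578.06

Yd = Y − T = 2643 − 105 = 2538
C = 361 + 0.63(2538) = 361 + 1598.94 = 1959.94
S = Yd − C = 2538 − 1959.94 = 578.06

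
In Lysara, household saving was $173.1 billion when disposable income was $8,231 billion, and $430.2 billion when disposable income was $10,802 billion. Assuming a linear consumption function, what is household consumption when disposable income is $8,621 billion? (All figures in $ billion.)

C = 8408.9

MPS = ΔS/ΔY = (430.2 − 173.1)/(10802 − 8231) = 257.1/2571 = 0.1
MPC = 1 − MPS = 0.9
Autonomous saving = 173.1 − 0.1(8231) = -650, so a = 650
C = 650 + 0.9(8621) = 650 + 7758.9 = 8408.9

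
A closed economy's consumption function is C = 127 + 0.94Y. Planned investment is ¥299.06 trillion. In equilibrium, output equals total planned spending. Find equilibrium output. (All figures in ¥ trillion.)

Y = C + I = 127 + 0.94Y + 299.06
Y − 0.94Y = 426.06
0.06Y = 426.06, so Y = 426.06/0.06 = 7101

Y = 7101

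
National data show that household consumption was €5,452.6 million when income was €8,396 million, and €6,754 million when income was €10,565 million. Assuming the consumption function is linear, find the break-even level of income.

Y = 1037.5

MPC = (6754 − 5452.6)/(10565 − 8396) = 1301.4/2169 = 0.6
a = 5452.6 − 0.6(8396) = 5452.6 − 5037.6 = 415
Break-even: Y = a/(1−MPC) = 415/0.4 = 1037.5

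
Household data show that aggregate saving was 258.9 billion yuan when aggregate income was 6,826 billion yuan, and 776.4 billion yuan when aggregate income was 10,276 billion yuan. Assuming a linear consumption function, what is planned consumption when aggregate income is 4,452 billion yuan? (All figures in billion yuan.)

MPS = ΔS/ΔY = (776.4 − 258.9)/(10276 − 6826) = 517.5/3450 = 0.15
MPC = 1 − MPS = 0.85
Autonomous saving = 258.9 − 0.15(6826) = -765, so a = 765
C = 765 + 0.85(4452) = 765 + 3784.2 = 4549.2

C = 4549.2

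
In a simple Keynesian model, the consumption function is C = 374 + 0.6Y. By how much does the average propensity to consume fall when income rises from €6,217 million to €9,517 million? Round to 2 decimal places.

At Y = 6217: C = 374 + 0.6(6217) = 4104.2, APC = 4104.2/6217 = 0.660
At Y = 9517: C = 6084.2, APC = 6084.2/9517 = 0.639
Fall in APC = 0.660 − 0.639 = 0.021 ≈ 0.02

ΔAPC = 0.02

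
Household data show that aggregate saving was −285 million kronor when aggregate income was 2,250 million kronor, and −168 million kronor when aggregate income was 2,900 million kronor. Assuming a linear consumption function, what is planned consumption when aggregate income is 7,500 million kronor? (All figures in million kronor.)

C = 6840

MPS = ΔS/ΔY = (-168 − (-285))/(2900 − 2250) = 117/650 = 0.18
MPC = 1 − MPS = 0.82
Autonomous saving = -285 − 0.18(2250) = -690, so a = 690
C = 690 + 0.82(7500) = 690 + 6150 = 6840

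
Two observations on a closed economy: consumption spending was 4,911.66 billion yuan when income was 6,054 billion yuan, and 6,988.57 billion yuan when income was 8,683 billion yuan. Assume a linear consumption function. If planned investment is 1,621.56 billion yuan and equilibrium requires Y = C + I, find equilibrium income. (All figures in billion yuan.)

MPC = (6988.57 − 4911.66)/(8683 − 6054) = 2076.91/2629 = 0.79
a = 4911.66 − 0.79(6054) = 129
Equilibrium: Y = 129 + 0.79Y + 1621.56
0.21Y = 1750.56, so Y = 1750.56/0.21 = 8336

Y = 8336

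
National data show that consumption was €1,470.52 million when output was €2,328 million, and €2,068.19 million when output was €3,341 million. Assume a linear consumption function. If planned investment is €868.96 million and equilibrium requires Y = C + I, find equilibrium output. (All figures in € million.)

MPC = (2068.19 − 1470.52)/(3341 − 2328) = 597.67/1013 = 0.59
a = 1470.52 − 0.59(2328) = 97
Equilibrium: Y = 97 + 0.59Y + 868.96
0.41Y = 965.96, so Y = 965.96/0.41 = 2356

Y = 2356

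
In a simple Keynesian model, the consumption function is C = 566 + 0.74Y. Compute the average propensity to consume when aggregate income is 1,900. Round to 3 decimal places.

APC = 1.038

C = 566 + 0.74(1900) = 1972
APC = C/Y = 1972/1900 = 1.038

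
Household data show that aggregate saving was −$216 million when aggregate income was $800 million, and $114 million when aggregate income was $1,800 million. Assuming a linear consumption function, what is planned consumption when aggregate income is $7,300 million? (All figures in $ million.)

C = 5371

MPS = ΔS/ΔY = (114 − (-216))/(1800 − 800) = 330/1000 = 0.33
MPC = 1 − MPS = 0.67
Autonomous saving = -216 − 0.33(800) = -480, so a = 480
C = 480 + 0.67(7300) = 480 + 4891 = 5371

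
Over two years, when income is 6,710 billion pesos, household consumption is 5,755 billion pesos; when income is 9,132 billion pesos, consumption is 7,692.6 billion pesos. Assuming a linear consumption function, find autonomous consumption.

a = 387

MPC = ΔC/ΔY = (7692.6 − 5755)/(9132 − 6710) = 1937.6/2422 = 0.8
a = C − MPC·Y = 5755 − 0.8(6710) = 5755 − 5368 = 387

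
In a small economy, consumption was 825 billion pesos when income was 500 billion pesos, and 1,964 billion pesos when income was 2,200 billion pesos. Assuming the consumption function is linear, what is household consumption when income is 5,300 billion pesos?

C = 4041

MPC = (1964 − 825)/(2200 − 500) = 1139/1700 = 0.67
a = 825 − 0.67(500) = 825 − 335 = 490
C = 490 + 0.67(5300) = 490 + 3551 = 4041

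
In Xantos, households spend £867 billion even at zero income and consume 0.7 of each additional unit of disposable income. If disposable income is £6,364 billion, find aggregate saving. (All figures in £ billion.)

C = 867 + 0.7(6364) = 867 + 4454.8 = 5321.8
S = Y − C = 6364 − 5321.8 = 1042.2

S = 1042.2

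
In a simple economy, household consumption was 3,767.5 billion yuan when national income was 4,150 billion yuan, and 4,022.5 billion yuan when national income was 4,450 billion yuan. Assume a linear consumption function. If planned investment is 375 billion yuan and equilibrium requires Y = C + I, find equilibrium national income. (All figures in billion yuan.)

Y = 4100

MPC = (4022.5 − 3767.5)/(4450 − 4150) = 255/300 = 0.85
a = 3767.5 − 0.85(4150) = 240
Equilibrium: Y = 240 + 0.85Y + 375
0.15Y = 615, so Y = 615/0.15 = 4100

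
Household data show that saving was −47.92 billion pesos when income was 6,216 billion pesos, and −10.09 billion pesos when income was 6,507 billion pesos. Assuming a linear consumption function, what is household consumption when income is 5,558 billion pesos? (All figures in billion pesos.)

MPS = ΔS/ΔY = (-10.09 − (-47.92))/(6507 − 6216) = 37.83/291 = 0.13
MPC = 1 − MPS = 0.87
Autonomous saving = -47.92 − 0.13(6216) = -856, so a = 856
C = 856 + 0.87(5558) = 856 + 4835.46 = 5691.46

C = 5691.46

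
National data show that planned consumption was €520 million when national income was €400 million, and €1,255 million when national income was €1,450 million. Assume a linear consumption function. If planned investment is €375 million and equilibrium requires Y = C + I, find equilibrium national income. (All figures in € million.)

MPC = (1255 − 520)/(1450 − 400) = 735/1050 = 0.7
a = 520 − 0.7(400) = 240
Equilibrium: Y = 240 + 0.7Y + 375
0.3Y = 615, so Y = 615/0.3 = 2050

Y = 2050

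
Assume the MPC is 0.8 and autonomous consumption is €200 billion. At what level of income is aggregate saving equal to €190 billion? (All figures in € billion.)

S = Y − C = -200 + 0.2Y
-200 + 0.2Y = 190, so 0.2Y = 390 and Y = 1950

Y = 1950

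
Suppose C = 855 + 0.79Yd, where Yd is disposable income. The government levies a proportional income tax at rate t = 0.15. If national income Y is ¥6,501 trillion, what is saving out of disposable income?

S = 305.4285

Yd = (1 − 0.15)(6501) = 0.85(6501) = 5525.85
C = 855 + 0.79(5525.85) = 855 + 4365.4215 = 5220.4215
S = Yd − C = 5525.85 − 5220.4215 = 305.4285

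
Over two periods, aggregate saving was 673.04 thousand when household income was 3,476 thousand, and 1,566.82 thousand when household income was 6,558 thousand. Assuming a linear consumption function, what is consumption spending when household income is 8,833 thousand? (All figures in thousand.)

C = 6606.43

MPS = ΔS/ΔY = (1566.82 − 673.04)/(6558 − 3476) = 893.78/3082 = 0.29
MPC = 1 − MPS = 0.71
Autonomous saving = 673.04 − 0.29(3476) = -335, so a = 335
C = 335 + 0.71(8833) = 335 + 6271.43 = 6606.43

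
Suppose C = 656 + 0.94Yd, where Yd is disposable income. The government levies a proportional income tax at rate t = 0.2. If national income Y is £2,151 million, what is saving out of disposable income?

S = -552.752

Yd = (1 − 0.2)(2151) = 0.8(2151) = 1720.8
C = 656 + 0.94(1720.8) = 656 + 1617.552 = 2273.552
S = Yd − C = 1720.8 − 2273.552 = -552.752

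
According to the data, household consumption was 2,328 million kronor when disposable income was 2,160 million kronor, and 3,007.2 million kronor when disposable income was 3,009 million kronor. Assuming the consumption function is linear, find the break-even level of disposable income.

MPC = (3007.2 − 2328)/(3009 − 2160) = 679.2/849 = 0.8
a = 2328 − 0.8(2160) = 2328 − 1728 = 600
Break-even: Y = a/(1−MPC) = 600/0.2 = 3000

Y = 3000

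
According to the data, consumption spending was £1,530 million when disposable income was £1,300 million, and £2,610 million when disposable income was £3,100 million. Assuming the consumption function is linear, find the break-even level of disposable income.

MPC = (2610 − 1530)/(3100 − 1300) = 1080/1800 = 0.6
a = 1530 − 0.6(1300) = 1530 − 780 = 750
Break-even: Y = a/(1−MPC) = 750/0.4 = 1875

Y = 1875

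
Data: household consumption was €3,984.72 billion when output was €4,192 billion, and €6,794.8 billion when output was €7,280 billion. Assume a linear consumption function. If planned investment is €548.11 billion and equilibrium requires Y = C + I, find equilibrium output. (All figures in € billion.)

Y = 7979

MPC = (6794.8 − 3984.72)/(7280 − 4192) = 2810.08/3088 = 0.91
a = 3984.72 − 0.91(4192) = 170
Equilibrium: Y = 170 + 0.91Y + 548.11
0.09Y = 718.11, so Y = 718.11/0.09 = 7979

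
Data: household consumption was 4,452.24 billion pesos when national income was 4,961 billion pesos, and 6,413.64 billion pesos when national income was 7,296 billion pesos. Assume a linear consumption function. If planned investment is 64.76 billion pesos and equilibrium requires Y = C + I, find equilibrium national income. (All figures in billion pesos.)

Y = 2186

MPC = (6413.64 − 4452.24)/(7296 − 4961) = 1961.4/2335 = 0.84
a = 4452.24 − 0.84(4961) = 285
Equilibrium: Y = 285 + 0.84Y + 64.76
0.16Y = 349.76, so Y = 349.76/0.16 = 2186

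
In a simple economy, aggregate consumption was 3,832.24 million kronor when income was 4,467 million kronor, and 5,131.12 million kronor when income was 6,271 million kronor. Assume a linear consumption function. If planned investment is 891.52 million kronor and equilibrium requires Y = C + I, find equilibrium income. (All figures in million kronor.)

Y = 5384

MPC = (5131.12 − 3832.24)/(6271 − 4467) = 1298.88/1804 = 0.72
a = 3832.24 − 0.72(4467) = 616
Equilibrium: Y = 616 + 0.72Y + 891.52
0.28Y = 1507.52, so Y = 1507.52/0.28 = 5384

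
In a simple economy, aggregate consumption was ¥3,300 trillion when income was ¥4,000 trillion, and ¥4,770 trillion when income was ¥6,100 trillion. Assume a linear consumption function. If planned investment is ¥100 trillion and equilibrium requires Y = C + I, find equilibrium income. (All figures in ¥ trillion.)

Y = 2000

MPC = (4770 − 3300)/(6100 − 4000) = 1470/2100 = 0.7
a = 3300 − 0.7(4000) = 500
Equilibrium: Y = 500 + 0.7Y + 100
0.3Y = 600, so Y = 600/0.3 = 2000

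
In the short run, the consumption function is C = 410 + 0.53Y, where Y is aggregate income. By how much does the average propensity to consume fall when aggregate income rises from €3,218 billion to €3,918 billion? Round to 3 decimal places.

At Y = 3218: C = 410 + 0.53(3218) = 2115.54, APC = 2115.54/3218 = 0.6574
At Y = 3918: C = 2486.54, APC = 2486.54/3918 = 0.6346
Fall in APC = 0.6574 − 0.6346 = 0.0228 ≈ 0.023

ΔAPC = 0.023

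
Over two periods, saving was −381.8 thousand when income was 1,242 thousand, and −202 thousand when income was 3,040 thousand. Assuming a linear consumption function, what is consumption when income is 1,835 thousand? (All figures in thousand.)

MPS = ΔS/ΔY = (-202 − (-381.8))/(3040 − 1242) = 179.8/1798 = 0.1
MPC = 1 − MPS = 0.9
Autonomous saving = -381.8 − 0.1(1242) = -506, so a = 506
C = 506 + 0.9(1835) = 506 + 1651.5 = 2157.5

C = 2157.5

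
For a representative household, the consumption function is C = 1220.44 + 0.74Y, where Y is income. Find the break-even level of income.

Y = 4694

At break-even, C = Y: 1220.44 + 0.74Y = Y
0.26Y = 1220.44, so Y = 1220.44/0.26 = 4694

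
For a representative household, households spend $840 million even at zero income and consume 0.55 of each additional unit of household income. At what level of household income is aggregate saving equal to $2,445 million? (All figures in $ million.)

S = Y − C = -840 + 0.45Y
-840 + 0.45Y = 2445, so 0.45Y = 3285 and Y = 7300

Y = 7300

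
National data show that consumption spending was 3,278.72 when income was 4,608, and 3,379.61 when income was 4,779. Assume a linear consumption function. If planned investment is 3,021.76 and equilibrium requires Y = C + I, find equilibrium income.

Y = 8736

MPC = (3379.61 − 3278.72)/(4779 − 4608) = 100.89/171 = 0.59
a = 3278.72 − 0.59(4608) = 560
Equilibrium: Y = 560 + 0.59Y + 3021.76
0.41Y = 3581.76, so Y = 3581.76/0.41 = 8736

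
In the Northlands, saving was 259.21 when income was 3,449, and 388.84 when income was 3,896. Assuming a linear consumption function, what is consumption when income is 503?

C = 1098.13

MPS = ΔS/ΔY = (388.84 − 259.21)/(3896 − 3449) = 129.63/447 = 0.29
MPC = 1 − MPS = 0.71
Autonomous saving = 259.21 − 0.29(3449) = -741, so a = 741
C = 741 + 0.71(503) = 741 + 357.13 = 1098.13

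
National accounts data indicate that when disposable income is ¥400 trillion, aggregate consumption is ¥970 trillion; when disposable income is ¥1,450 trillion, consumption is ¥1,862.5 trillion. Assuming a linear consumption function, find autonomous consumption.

MPC = ΔC/ΔY = (1862.5 − 970)/(1450 − 400) = 892.5/1050 = 0.85
a = C − MPC·Y = 970 − 0.85(400) = 970 − 340 = 630

a = 630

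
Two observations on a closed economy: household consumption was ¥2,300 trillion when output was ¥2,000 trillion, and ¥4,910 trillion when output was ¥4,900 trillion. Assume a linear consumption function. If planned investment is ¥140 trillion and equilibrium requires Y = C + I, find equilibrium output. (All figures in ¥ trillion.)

MPC = (4910 − 2300)/(4900 − 2000) = 2610/2900 = 0.9
a = 2300 − 0.9(2000) = 500
Equilibrium: Y = 500 + 0.9Y + 140
0.1Y = 640, so Y = 640/0.1 = 6400

Y = 6400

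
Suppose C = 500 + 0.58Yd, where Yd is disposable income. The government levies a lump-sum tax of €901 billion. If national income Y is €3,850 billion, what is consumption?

Yd = Y − T = 3850 − 901 = 2949
C = 500 + 0.58(2949) = 500 + 1710.42 = 2210.42

C = 2210.42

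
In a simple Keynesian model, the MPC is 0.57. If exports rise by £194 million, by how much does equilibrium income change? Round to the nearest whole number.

ΔY ≈ 451

The multiplier is 1/(1 − MPC) = 1/0.43.
ΔY = 194/0.43 = 451.16 ≈ 451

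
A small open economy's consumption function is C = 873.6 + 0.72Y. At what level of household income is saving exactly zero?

Y = 3120

At break-even, C = Y: 873.6 + 0.72Y = Y
0.28Y = 873.6, so Y = 873.6/0.28 = 3120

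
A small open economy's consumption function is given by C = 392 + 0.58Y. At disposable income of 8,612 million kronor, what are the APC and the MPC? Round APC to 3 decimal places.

MPC = 0.58 (the slope of the consumption function)
C = 392 + 0.58(8612) = 5386.96, so APC = 5386.96/8612 = 0.626

APC = 0.626; MPC = 0.58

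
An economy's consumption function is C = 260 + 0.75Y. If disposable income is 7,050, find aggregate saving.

S = 1502.5

C = 260 + 0.75(7050) = 260 + 5287.5 = 5547.5
S = Y − C = 7050 − 5547.5 = 1502.5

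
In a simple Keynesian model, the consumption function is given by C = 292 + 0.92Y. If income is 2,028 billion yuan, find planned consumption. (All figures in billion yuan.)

C = 292 + 0.92(2028) = 292 + 1865.76 = 2157.76

C = 2157.76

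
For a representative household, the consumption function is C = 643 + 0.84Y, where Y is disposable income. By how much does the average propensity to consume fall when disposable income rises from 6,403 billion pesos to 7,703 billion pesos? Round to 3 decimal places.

ΔAPC = 0.017

At Y = 6403: C = 643 + 0.84(6403) = 6021.52, APC = 6021.52/6403 = 0.9404
At Y = 7703: C = 7113.52, APC = 7113.52/7703 = 0.9235
Fall in APC = 0.9404 − 0.9235 = 0.0169 ≈ 0.017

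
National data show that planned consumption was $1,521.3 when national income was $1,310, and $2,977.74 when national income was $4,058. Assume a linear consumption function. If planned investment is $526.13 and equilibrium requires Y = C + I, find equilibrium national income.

MPC = (2977.74 − 1521.3)/(4058 − 1310) = 1456.44/2748 = 0.53
a = 1521.3 − 0.53(1310) = 827
Equilibrium: Y = 827 + 0.53Y + 526.13
0.47Y = 1353.13, so Y = 1353.13/0.47 = 2879

Y = 2879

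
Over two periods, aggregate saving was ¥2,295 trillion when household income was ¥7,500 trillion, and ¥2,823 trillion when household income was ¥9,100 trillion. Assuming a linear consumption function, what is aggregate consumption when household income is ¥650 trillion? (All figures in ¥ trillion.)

MPS = ΔS/ΔY = (2823 − 2295)/(9100 − 7500) = 528/1600 = 0.33
MPC = 1 − MPS = 0.67
Autonomous saving = 2295 − 0.33(7500) = -180, so a = 180
C = 180 + 0.67(650) = 180 + 435.5 = 615.5

C = 615.5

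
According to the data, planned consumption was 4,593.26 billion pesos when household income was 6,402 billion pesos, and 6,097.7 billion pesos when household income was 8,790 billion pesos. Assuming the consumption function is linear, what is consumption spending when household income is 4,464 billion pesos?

C = 3372.32

MPC = (6097.7 − 4593.26)/(8790 − 6402) = 1504.44/2388 = 0.63
a = 4593.26 − 0.63(6402) = 4593.26 − 4033.26 = 560
C = 560 + 0.63(4464) = 560 + 2812.32 = 3372.32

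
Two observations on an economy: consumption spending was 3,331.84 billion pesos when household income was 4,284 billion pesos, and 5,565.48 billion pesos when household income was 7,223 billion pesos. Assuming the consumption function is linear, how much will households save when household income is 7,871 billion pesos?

MPC = (5565.48 − 3331.84)/(7223 − 4284) = 2233.64/2939 = 0.76
a = 3331.84 − 0.76(4284) = 3331.84 − 3255.84 = 76
C = 76 + 0.76(7871) = 6057.96
S = 7871 − 6057.96 = 1813.04

S = 1813.04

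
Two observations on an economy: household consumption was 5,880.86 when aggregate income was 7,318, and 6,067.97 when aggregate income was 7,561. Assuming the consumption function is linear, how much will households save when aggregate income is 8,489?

MPC = (6067.97 − 5880.86)/(7561 − 7318) = 187.11/243 = 0.77
a = 5880.86 − 0.77(7318) = 5880.86 − 5634.86 = 246
C = 246 + 0.77(8489) = 6782.53
S = 8489 − 6782.53 = 1706.47

S = 1706.47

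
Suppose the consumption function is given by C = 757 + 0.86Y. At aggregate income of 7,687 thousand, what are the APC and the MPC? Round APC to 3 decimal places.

MPC = 0.86 (the slope of the consumption function)
C = 757 + 0.86(7687) = 7367.82, so APC = 7367.82/7687 = 0.958

APC = 0.958; MPC = 0.86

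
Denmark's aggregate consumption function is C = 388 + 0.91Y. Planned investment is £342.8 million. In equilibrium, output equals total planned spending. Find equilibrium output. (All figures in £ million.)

Y = C + I = 388 + 0.91Y + 342.8
Y − 0.91Y = 730.8
0.09Y = 730.8, so Y = 730.8/0.09 = 8120

Y = 8120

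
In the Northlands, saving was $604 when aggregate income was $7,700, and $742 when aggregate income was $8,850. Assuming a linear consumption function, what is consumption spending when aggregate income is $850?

C = 1068

MPS = ΔS/ΔY = (742 − 604)/(8850 − 7700) = 138/1150 = 0.12
MPC = 1 − MPS = 0.88
Autonomous saving = 604 − 0.12(7700) = -320, so a = 320
C = 320 + 0.88(850) = 320 + 748 = 1068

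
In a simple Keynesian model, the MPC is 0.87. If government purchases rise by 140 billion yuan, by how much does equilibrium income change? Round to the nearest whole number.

ΔY ≈ 1077

The multiplier is 1/(1 − MPC) = 1/0.13.
ΔY = 140/0.13 = 1076.92 ≈ 1077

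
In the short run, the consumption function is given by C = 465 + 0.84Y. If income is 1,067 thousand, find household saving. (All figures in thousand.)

S = -294.28

C = 465 + 0.84(1067) = 465 + 896.28 = 1361.28
S = Y − C = 1067 − 1361.28 = -294.28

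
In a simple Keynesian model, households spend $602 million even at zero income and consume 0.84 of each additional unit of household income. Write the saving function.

S = Y − C = Y − (602 + 0.84Y) = -602 + (1 − 0.84)Y

S = -602 + 0.16Y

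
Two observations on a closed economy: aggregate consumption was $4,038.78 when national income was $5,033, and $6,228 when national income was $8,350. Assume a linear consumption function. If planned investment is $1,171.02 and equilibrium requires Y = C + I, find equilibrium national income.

MPC = (6228 − 4038.78)/(8350 − 5033) = 2189.22/3317 = 0.66
a = 4038.78 − 0.66(5033) = 717
Equilibrium: Y = 717 + 0.66Y + 1171.02
0.34Y = 1888.02, so Y = 1888.02/0.34 = 5553

Y = 5553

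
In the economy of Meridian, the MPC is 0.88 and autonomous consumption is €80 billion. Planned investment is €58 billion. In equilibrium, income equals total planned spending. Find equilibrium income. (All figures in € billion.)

Y = C + I = 80 + 0.88Y + 58
Y − 0.88Y = 138
0.12Y = 138, so Y = 138/0.12 = 1150

Y = 1150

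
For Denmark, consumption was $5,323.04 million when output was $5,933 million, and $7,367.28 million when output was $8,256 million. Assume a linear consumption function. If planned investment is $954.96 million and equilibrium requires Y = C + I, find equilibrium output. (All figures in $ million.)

MPC = (7367.28 − 5323.04)/(8256 − 5933) = 2044.24/2323 = 0.88
a = 5323.04 − 0.88(5933) = 102
Equilibrium: Y = 102 + 0.88Y + 954.96
0.12Y = 1056.96, so Y = 1056.96/0.12 = 8808

Y = 8808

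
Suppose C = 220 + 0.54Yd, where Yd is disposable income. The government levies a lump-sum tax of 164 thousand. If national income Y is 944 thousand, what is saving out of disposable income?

S = 138.8

Yd = Y − T = 944 − 164 = 780
C = 220 + 0.54(780) = 220 + 421.2 = 641.2
S = Yd − C = 780 − 641.2 = 138.8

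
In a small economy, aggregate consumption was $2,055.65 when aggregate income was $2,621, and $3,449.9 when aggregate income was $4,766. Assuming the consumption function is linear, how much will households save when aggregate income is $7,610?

S = 2311.5

MPC = (3449.9 − 2055.65)/(4766 − 2621) = 1394.25/2145 = 0.65
a = 2055.65 − 0.65(2621) = 2055.65 − 1703.65 = 352
C = 352 + 0.65(7610) = 5298.5
S = 7610 − 5298.5 = 2311.5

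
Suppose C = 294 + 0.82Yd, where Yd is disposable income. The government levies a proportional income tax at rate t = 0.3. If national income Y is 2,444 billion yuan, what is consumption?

C = 1696.856

Yd = (1 − 0.3)(2444) = 0.7(2444) = 1710.8
C = 294 + 0.82(1710.8) = 294 + 1402.856 = 1696.856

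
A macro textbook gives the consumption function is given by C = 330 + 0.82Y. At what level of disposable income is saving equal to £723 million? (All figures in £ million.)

S = Y − C = -330 + 0.18Y
-330 + 0.18Y = 723, so 0.18Y = 1053 and Y = 5850

Y = 5850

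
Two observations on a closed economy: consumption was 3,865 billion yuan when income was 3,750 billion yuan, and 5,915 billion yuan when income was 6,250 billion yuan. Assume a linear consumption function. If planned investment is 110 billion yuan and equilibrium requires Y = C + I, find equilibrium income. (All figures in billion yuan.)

MPC = (5915 − 3865)/(6250 − 3750) = 2050/2500 = 0.82
a = 3865 − 0.82(3750) = 790
Equilibrium: Y = 790 + 0.82Y + 110
0.18Y = 900, so Y = 900/0.18 = 5000

Y = 5000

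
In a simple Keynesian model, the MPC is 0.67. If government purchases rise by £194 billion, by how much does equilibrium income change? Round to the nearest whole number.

The multiplier is 1/(1 − MPC) = 1/0.33.
ΔY = 194/0.33 = 587.88 ≈ 588

ΔY ≈ 588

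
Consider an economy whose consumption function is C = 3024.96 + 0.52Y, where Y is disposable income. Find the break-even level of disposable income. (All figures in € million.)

At break-even, C = Y: 3024.96 + 0.52Y = Y
0.48Y = 3024.96, so Y = 3024.96/0.48 = 6302

Y = 6302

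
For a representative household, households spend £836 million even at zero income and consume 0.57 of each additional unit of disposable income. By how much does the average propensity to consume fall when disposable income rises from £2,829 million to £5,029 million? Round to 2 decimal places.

At Y = 2829: C = 836 + 0.57(2829) = 2448.53, APC = 2448.53/2829 = 0.866
At Y = 5029: C = 3702.53, APC = 3702.53/5029 = 0.736
Fall in APC = 0.866 − 0.736 = 0.13

ΔAPC = 0.13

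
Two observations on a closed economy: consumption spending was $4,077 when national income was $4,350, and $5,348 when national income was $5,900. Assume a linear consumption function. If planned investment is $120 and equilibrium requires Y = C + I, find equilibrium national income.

MPC = (5348 − 4077)/(5900 − 4350) = 1271/1550 = 0.82
a = 4077 − 0.82(4350) = 510
Equilibrium: Y = 510 + 0.82Y + 120
0.18Y = 630, so Y = 630/0.18 = 3500

Y = 3500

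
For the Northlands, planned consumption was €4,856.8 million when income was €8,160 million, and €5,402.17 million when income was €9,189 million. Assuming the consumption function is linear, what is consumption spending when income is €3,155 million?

MPC = (5402.17 − 4856.8)/(9189 − 8160) = 545.37/1029 = 0.53
a = 4856.8 − 0.53(8160) = 4856.8 − 4324.8 = 532
C = 532 + 0.53(3155) = 532 + 1672.15 = 2204.15

C = 2204.15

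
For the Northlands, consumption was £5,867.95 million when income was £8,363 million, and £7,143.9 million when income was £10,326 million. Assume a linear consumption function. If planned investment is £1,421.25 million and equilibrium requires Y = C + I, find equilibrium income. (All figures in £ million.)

Y = 5295

MPC = (7143.9 − 5867.95)/(10326 − 8363) = 1275.95/1963 = 0.65
a = 5867.95 − 0.65(8363) = 432
Equilibrium: Y = 432 + 0.65Y + 1421.25
0.35Y = 1853.25, so Y = 1853.25/0.35 = 5295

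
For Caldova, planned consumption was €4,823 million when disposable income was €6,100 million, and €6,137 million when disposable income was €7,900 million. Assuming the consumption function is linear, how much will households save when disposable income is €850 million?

MPC = (6137 − 4823)/(7900 − 6100) = 1314/1800 = 0.73
a = 4823 − 0.73(6100) = 4823 − 4453 = 370
C = 370 + 0.73(850) = 990.5
S = 850 − 990.5 = -140.5

S = -140.5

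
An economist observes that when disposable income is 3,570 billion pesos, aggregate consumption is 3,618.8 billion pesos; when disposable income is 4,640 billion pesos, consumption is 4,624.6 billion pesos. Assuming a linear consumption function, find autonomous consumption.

MPC = ΔC/ΔY = (4624.6 − 3618.8)/(4640 − 3570) = 1005.8/1070 = 0.94
a = C − MPC·Y = 3618.8 − 0.94(3570) = 3618.8 − 3355.8 = 263

a = 263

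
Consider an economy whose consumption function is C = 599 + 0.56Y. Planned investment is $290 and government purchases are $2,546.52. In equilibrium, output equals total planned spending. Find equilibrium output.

Y = 7808

Y = C + I + G = 599 + 0.56Y + 290 + 2546.52
Y − 0.56Y = 3435.52
0.44Y = 3435.52, so Y = 3435.52/0.44 = 7808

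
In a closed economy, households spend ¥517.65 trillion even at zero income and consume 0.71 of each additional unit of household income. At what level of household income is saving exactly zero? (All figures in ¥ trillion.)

At break-even, C = Y: 517.65 + 0.71Y = Y
0.29Y = 517.65, so Y = 517.65/0.29 = 1785

Y = 1785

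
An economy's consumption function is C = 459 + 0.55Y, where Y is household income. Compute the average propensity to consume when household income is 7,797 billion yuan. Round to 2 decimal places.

APC = 0.61

C = 459 + 0.55(7797) = 4747.35
APC = C/Y = 4747.35/7797 = 0.61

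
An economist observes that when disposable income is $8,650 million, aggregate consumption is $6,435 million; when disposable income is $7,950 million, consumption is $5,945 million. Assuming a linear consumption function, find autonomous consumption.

MPC = ΔC/ΔY = (6435 − 5945)/(8650 − 7950) = 490/700 = 0.7
a = C − MPC·Y = 5945 − 0.7(7950) = 5945 − 5565 = 380

a = 380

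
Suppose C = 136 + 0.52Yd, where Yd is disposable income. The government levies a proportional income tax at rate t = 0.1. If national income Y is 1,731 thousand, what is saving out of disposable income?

S = 611.792

Yd = (1 − 0.1)(1731) = 0.9(1731) = 1557.9
C = 136 + 0.52(1557.9) = 136 + 810.108 = 946.108
S = Yd − C = 1557.9 − 946.108 = 611.792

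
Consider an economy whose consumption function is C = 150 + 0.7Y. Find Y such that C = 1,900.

150 + 0.7Y = 1900
0.7Y = 1750, so Y = 1750/0.7 = 2500

Y = 2500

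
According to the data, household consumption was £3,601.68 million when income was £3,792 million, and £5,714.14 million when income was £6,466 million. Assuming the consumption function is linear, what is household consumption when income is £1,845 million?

C = 2063.55

MPC = (5714.14 − 3601.68)/(6466 − 3792) = 2112.46/2674 = 0.79
a = 3601.68 − 0.79(3792) = 3601.68 − 2995.68 = 606
C = 606 + 0.79(1845) = 606 + 1457.55 = 2063.55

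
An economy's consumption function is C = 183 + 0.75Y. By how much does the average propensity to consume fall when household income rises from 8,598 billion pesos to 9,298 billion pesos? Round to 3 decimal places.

ΔAPC = 0.002

At Y = 8598: C = 183 + 0.75(8598) = 6631.5, APC = 6631.5/8598 = 0.7713
At Y = 9298: C = 7156.5, APC = 7156.5/9298 = 0.7697
Fall in APC = 0.7713 − 0.7697 = 0.0016 ≈ 0.002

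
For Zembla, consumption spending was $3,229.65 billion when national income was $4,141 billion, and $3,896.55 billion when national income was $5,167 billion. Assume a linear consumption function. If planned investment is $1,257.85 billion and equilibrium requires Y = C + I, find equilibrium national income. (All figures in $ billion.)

Y = 5131

MPC = (3896.55 − 3229.65)/(5167 − 4141) = 666.9/1026 = 0.65
a = 3229.65 − 0.65(4141) = 538
Equilibrium: Y = 538 + 0.65Y + 1257.85
0.35Y = 1795.85, so Y = 1795.85/0.35 = 5131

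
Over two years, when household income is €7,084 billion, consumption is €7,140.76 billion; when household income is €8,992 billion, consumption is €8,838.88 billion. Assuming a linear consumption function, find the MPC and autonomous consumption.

MPC = 0.89; a = 836

MPC = ΔC/ΔY = (8838.88 − 7140.76)/(8992 − 7084) = 1698.12/1908 = 0.89
a = C − MPC·Y = 7140.76 − 0.89(7084) = 7140.76 − 6304.76 = 836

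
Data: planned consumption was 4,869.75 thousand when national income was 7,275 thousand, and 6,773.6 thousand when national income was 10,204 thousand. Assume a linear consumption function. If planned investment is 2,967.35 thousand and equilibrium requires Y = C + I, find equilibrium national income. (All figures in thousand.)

Y = 8881

MPC = (6773.6 − 4869.75)/(10204 − 7275) = 1903.85/2929 = 0.65
a = 4869.75 − 0.65(7275) = 141
Equilibrium: Y = 141 + 0.65Y + 2967.35
0.35Y = 3108.35, so Y = 3108.35/0.35 = 8881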